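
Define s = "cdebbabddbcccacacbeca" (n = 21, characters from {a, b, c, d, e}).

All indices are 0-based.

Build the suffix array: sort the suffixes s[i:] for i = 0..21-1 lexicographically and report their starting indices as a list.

[20, 5, 13, 15, 4, 3, 9, 6, 17, 19, 12, 14, 16, 11, 10, 0, 8, 7, 1, 2, 18]

sorted suffixes:
  #0 SA[0]=20  'a'
  #1 SA[1]=5  'abddbcccacacbeca'
  #2 SA[2]=13  'acacbeca'
  #3 SA[3]=15  'acbeca'
  #4 SA[4]=4  'babddbcccacacbeca'
  #5 SA[5]=3  'bbabddbcccacacbeca'
  #6 SA[6]=9  'bcccacacbeca'
  #7 SA[7]=6  'bddbcccacacbeca'
  #8 SA[8]=17  'beca'
  #9 SA[9]=19  'ca'
  #10 SA[10]=12  'cacacbeca'
  #11 SA[11]=14  'cacbeca'
  #12 SA[12]=16  'cbeca'
  #13 SA[13]=11  'ccacacbeca'
  #14 SA[14]=10  'cccacacbeca'
  #15 SA[15]=0  'cdebbabddbcccacacbeca'
  #16 SA[16]=8  'dbcccacacbeca'
  #17 SA[17]=7  'ddbcccacacbeca'
  #18 SA[18]=1  'debbabddbcccacacbeca'
  #19 SA[19]=2  'ebbabddbcccacacbeca'
  #20 SA[20]=18  'eca'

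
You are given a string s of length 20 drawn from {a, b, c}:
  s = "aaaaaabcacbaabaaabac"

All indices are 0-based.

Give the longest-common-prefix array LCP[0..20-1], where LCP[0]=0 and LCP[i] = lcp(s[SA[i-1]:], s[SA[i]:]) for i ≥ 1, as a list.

rank | idx | suffix
   0 |   0 | aaaaaabcacbaabaaabac
   1 |   1 | aaaaabcacbaabaaabac
   2 |   2 | aaaabcacbaabaaabac
   3 |  14 | aaabac
   4 |   3 | aaabcacbaabaaabac
   5 |  11 | aabaaabac
   6 |  15 | aabac
   7 |   4 | aabcacbaabaaabac
   8 |  12 | abaaabac
   9 |  16 | abac
  10 |   5 | abcacbaabaaabac
  11 |  18 | ac
  12 |   8 | acbaabaaabac
  13 |  13 | baaabac
  14 |  10 | baabaaabac
  15 |  17 | bac
  16 |   6 | bcacbaabaaabac
  17 |  19 | c
  18 |   7 | cacbaabaaabac
  19 |   9 | cbaabaaabac

SA = [0, 1, 2, 14, 3, 11, 15, 4, 12, 16, 5, 18, 8, 13, 10, 17, 6, 19, 7, 9]
rank  pair      lcp
   1  s[0:],s[1:]  5  'aaaaa'
   2  s[1:],s[2:]  4  'aaaa'
   3  s[2:],s[14:]  3  'aaa'
   4  s[14:],s[3:]  4  'aaab'
   5  s[3:],s[11:]  2  'aa'
   6  s[11:],s[15:]  4  'aaba'
   7  s[15:],s[4:]  3  'aab'
   8  s[4:],s[12:]  1  'a'
   9  s[12:],s[16:]  3  'aba'
  10  s[16:],s[5:]  2  'ab'
  11  s[5:],s[18:]  1  'a'
  12  s[18:],s[8:]  2  'ac'
  13  s[8:],s[13:]  0  ''
  14  s[13:],s[10:]  3  'baa'
  15  s[10:],s[17:]  2  'ba'
  16  s[17:],s[6:]  1  'b'
  17  s[6:],s[19:]  0  ''
  18  s[19:],s[7:]  1  'c'
  19  s[7:],s[9:]  1  'c'

[0, 5, 4, 3, 4, 2, 4, 3, 1, 3, 2, 1, 2, 0, 3, 2, 1, 0, 1, 1]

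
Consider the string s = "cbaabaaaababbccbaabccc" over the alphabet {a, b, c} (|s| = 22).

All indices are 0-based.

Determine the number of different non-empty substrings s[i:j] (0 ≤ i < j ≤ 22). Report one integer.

rank | idx | suffix
   0 |   5 | aaaababbccbaabccc
   1 |   6 | aaababbccbaabccc
   2 |   2 | aabaaaababbccbaabccc
   3 |   7 | aababbccbaabccc
   4 |  16 | aabccc
   5 |   3 | abaaaababbccbaabccc
   6 |   8 | ababbccbaabccc
   7 |  10 | abbccbaabccc
   8 |  17 | abccc
   9 |   4 | baaaababbccbaabccc
  10 |   1 | baabaaaababbccbaabccc
  11 |  15 | baabccc
  12 |   9 | babbccbaabccc
  13 |  11 | bbccbaabccc
  14 |  12 | bccbaabccc
  15 |  18 | bccc
  16 |  21 | c
  17 |   0 | cbaabaaaababbccbaabccc
  18 |  14 | cbaabccc
  19 |  20 | cc
  20 |  13 | ccbaabccc
  21 |  19 | ccc

SA = [5, 6, 2, 7, 16, 3, 8, 10, 17, 4, 1, 15, 9, 11, 12, 18, 21, 0, 14, 20, 13, 19]
[i] adj suffixes → lcp
  [1] 5/6 → 3 ('aaa')
  [2] 6/2 → 2 ('aa')
  [3] 2/7 → 4 ('aaba')
  [4] 7/16 → 3 ('aab')
  [5] 16/3 → 1 ('a')
  [6] 3/8 → 3 ('aba')
  [7] 8/10 → 2 ('ab')
  [8] 10/17 → 2 ('ab')
  [9] 17/4 → 0 ('')
  [10] 4/1 → 3 ('baa')
  [11] 1/15 → 4 ('baab')
  [12] 15/9 → 2 ('ba')
  [13] 9/11 → 1 ('b')
  [14] 11/12 → 1 ('b')
  [15] 12/18 → 3 ('bcc')
  [16] 18/21 → 0 ('')
  [17] 21/0 → 1 ('c')
  [18] 0/14 → 5 ('cbaab')
  [19] 14/20 → 1 ('c')
  [20] 20/13 → 2 ('cc')
  [21] 13/19 → 2 ('cc')

n(n+1)/2 = 22·23/2 = 253
Σ LCP = 0 + 3 + 2 + 4 + 3 + 1 + 3 + 2 + 2 + 0 + 3 + 4 + 2 + 1 + 1 + 3 + 0 + 1 + 5 + 1 + 2 + 2 = 45
distinct = 253 − 45 = 208

208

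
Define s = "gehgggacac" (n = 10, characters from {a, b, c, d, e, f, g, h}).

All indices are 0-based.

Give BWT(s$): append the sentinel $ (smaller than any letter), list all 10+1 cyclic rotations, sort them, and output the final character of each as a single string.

rank  rotation     last
    0  $gehgggacac  c
    1  ac$gehgggac  c
    2  acac$gehggg  g
    3  c$gehgggaca  a
    4  cac$gehggga  a
    5  ehgggacac$g  g
    6  gacac$gehgg  g
    7  gehgggacac$  $
    8  ggacac$gehg  g
    9  gggacac$geh  h
   10  hgggacac$ge  e

ccgaagg$ghe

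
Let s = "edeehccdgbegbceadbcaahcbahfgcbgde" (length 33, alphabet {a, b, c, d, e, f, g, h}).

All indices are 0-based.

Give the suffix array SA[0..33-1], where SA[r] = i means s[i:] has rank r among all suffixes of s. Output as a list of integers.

sorted suffixes:
  #0 SA[0]=19  'aahcbahfgcbgde'
  #1 SA[1]=15  'adbcaahcbahfgcbgde'
  #2 SA[2]=20  'ahcbahfgcbgde'
  #3 SA[3]=24  'ahfgcbgde'
  #4 SA[4]=23  'bahfgcbgde'
  #5 SA[5]=17  'bcaahcbahfgcbgde'
  #6 SA[6]=12  'bceadbcaahcbahfgcbgde'
  #7 SA[7]=9  'begbceadbcaahcbahfgcbgde'
  #8 SA[8]=29  'bgde'
  #9 SA[9]=18  'caahcbahfgcbgde'
  #10 SA[10]=22  'cbahfgcbgde'
  #11 SA[11]=28  'cbgde'
  #12 SA[12]=5  'ccdgbegbceadbcaahcbahfgcbgde'
  #13 SA[13]=6  'cdgbegbceadbcaahcbahfgcbgde'
  #14 SA[14]=13  'ceadbcaahcbahfgcbgde'
  #15 SA[15]=16  'dbcaahcbahfgcbgde'
  #16 SA[16]=31  'de'
  #17 SA[17]=1  'deehccdgbegbceadbcaahcbahfgcbgde'
  #18 SA[18]=7  'dgbegbceadbcaahcbahfgcbgde'
  #19 SA[19]=32  'e'
  #20 SA[20]=14  'eadbcaahcbahfgcbgde'
  #21 SA[21]=0  'edeehccdgbegbceadbcaahcbahfgcbgde'
  #22 SA[22]=2  'eehccdgbegbceadbcaahcbahfgcbgde'
  #23 SA[23]=10  'egbceadbcaahcbahfgcbgde'
  #24 SA[24]=3  'ehccdgbegbceadbcaahcbahfgcbgde'
  #25 SA[25]=26  'fgcbgde'
  #26 SA[26]=11  'gbceadbcaahcbahfgcbgde'
  #27 SA[27]=8  'gbegbceadbcaahcbahfgcbgde'
  #28 SA[28]=27  'gcbgde'
  #29 SA[29]=30  'gde'
  #30 SA[30]=21  'hcbahfgcbgde'
  #31 SA[31]=4  'hccdgbegbceadbcaahcbahfgcbgde'
  #32 SA[32]=25  'hfgcbgde'

[19, 15, 20, 24, 23, 17, 12, 9, 29, 18, 22, 28, 5, 6, 13, 16, 31, 1, 7, 32, 14, 0, 2, 10, 3, 26, 11, 8, 27, 30, 21, 4, 25]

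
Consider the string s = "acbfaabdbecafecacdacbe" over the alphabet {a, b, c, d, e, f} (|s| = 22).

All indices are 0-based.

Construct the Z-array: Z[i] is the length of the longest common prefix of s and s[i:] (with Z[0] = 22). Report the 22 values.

Z[0]=22
i=1: i≥r, start 0; Z[1]=0
i=2: i≥r, start 0; Z[2]=0
i=3: i≥r, start 0; Z[3]=0
i=4: i≥r, start 0; Z[4]=1 extend→box=[4,5)
i=5: i≥r, start 0; Z[5]=1 extend→box=[5,6)
i=6: i≥r, start 0; Z[6]=0
i=7: i≥r, start 0; Z[7]=0
i=8: i≥r, start 0; Z[8]=0
i=9: i≥r, start 0; Z[9]=0
i=10: i≥r, start 0; Z[10]=0
i=11: i≥r, start 0; Z[11]=1 extend→box=[11,12)
i=12: i≥r, start 0; Z[12]=0
i=13: i≥r, start 0; Z[13]=0
i=14: i≥r, start 0; Z[14]=0
i=15: i≥r, start 0; Z[15]=2 extend→box=[15,17)
i=16: min(r-i=1, Z[1]=0)=0; Z[16]=0
i=17: i≥r, start 0; Z[17]=0
i=18: i≥r, start 0; Z[18]=3 extend→box=[18,21)
i=19: min(r-i=2, Z[1]=0)=0; Z[19]=0
i=20: min(r-i=1, Z[2]=0)=0; Z[20]=0
i=21: i≥r, start 0; Z[21]=0

[22, 0, 0, 0, 1, 1, 0, 0, 0, 0, 0, 1, 0, 0, 0, 2, 0, 0, 3, 0, 0, 0]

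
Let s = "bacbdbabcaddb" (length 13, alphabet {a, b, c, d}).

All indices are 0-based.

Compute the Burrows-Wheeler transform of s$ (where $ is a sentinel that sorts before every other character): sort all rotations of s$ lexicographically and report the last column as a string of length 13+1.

bbbcdd$acbadba

rank  rotation        last
    0  $bacbdbabcaddb  b
    1  abcaddb$bacbdb  b
    2  acbdbabcaddb$b  b
    3  addb$bacbdbabc  c
    4  b$bacbdbabcadd  d
    5  babcaddb$bacbd  d
    6  bacbdbabcaddb$  $
    7  bcaddb$bacbdba  a
    8  bdbabcaddb$bac  c
    9  caddb$bacbdbab  b
   10  cbdbabcaddb$ba  a
   11  db$bacbdbabcad  d
   12  dbabcaddb$bacb  b
   13  ddb$bacbdbabca  a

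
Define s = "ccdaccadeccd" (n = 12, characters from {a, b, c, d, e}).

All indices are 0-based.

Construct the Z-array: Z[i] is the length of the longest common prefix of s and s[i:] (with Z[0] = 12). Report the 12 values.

[12, 1, 0, 0, 2, 1, 0, 0, 0, 3, 1, 0]

Z[0]=12
i=1: i≥r, start 0; Z[1]=1 grow→box=[1,2)
i=2: i≥r, start 0; Z[2]=0
i=3: i≥r, start 0; Z[3]=0
i=4: i≥r, start 0; Z[4]=2 grow→box=[4,6)
i=5: min(r-i=1, Z[1]=1)=1; Z[5]=1
i=6: i≥r, start 0; Z[6]=0
i=7: i≥r, start 0; Z[7]=0
i=8: i≥r, start 0; Z[8]=0
i=9: i≥r, start 0; Z[9]=3 grow→box=[9,12)
i=10: min(r-i=2, Z[1]=1)=1; Z[10]=1
i=11: min(r-i=1, Z[2]=0)=0; Z[11]=0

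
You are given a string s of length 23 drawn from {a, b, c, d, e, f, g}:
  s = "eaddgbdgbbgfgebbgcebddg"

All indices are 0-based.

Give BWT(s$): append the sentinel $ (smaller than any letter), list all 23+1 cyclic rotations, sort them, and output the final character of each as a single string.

geegegbbgbadbd$gcgdddbfb

rank  rotation                  last
    0  $eaddgbdgbbgfgebbgcebddg  g
    1  addgbdgbbgfgebbgcebddg$e  e
    2  bbgcebddg$eaddgbdgbbgfge  e
    3  bbgfgebbgcebddg$eaddgbdg  g
    4  bddg$eaddgbdgbbgfgebbgce  e
    5  bdgbbgfgebbgcebddg$eaddg  g
    6  bgcebddg$eaddgbdgbbgfgeb  b
    7  bgfgebbgcebddg$eaddgbdgb  b
    8  cebddg$eaddgbdgbbgfgebbg  g
    9  ddg$eaddgbdgbbgfgebbgceb  b
   10  ddgbdgbbgfgebbgcebddg$ea  a
   11  dg$eaddgbdgbbgfgebbgcebd  d
   12  dgbbgfgebbgcebddg$eaddgb  b
   13  dgbdgbbgfgebbgcebddg$ead  d
   14  eaddgbdgbbgfgebbgcebddg$  $
   15  ebbgcebddg$eaddgbdgbbgfg  g
   16  ebddg$eaddgbdgbbgfgebbgc  c
   17  fgebbgcebddg$eaddgbdgbbg  g
   18  g$eaddgbdgbbgfgebbgcebdd  d
   19  gbbgfgebbgcebddg$eaddgbd  d
   20  gbdgbbgfgebbgcebddg$eadd  d
   21  gcebddg$eaddgbdgbbgfgebb  b
   22  gebbgcebddg$eaddgbdgbbgf  f
   23  gfgebbgcebddg$eaddgbdgbb  b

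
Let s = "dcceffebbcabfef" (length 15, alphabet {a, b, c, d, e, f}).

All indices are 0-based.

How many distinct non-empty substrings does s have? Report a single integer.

rank→(start, suffix):
  0 → (10, 'abfef')
  1 → (7, 'bbcabfef')
  2 → (8, 'bcabfef')
  3 → (11, 'bfef')
  4 → (9, 'cabfef')
  5 → (1, 'cceffebbcabfef')
  6 → (2, 'ceffebbcabfef')
  7 → (0, 'dcceffebbcabfef')
  8 → (6, 'ebbcabfef')
  9 → (13, 'ef')
  10 → (3, 'effebbcabfef')
  11 → (14, 'f')
  12 → (5, 'febbcabfef')
  13 → (12, 'fef')
  14 → (4, 'ffebbcabfef')

SA = [10, 7, 8, 11, 9, 1, 2, 0, 6, 13, 3, 14, 5, 12, 4]
i: (SA[i-1],SA[i]) lcp shared
  1: (10,7) 0 ''
  2: (7,8) 1 'b'
  3: (8,11) 1 'b'
  4: (11,9) 0 ''
  5: (9,1) 1 'c'
  6: (1,2) 1 'c'
  7: (2,0) 0 ''
  8: (0,6) 0 ''
  9: (6,13) 1 'e'
  10: (13,3) 2 'ef'
  11: (3,14) 0 ''
  12: (14,5) 1 'f'
  13: (5,12) 2 'fe'
  14: (12,4) 1 'f'

n(n+1)/2 = 15·16/2 = 120
Σ LCP = 0 + 0 + 1 + 1 + 0 + 1 + 1 + 0 + 0 + 1 + 2 + 0 + 1 + 2 + 1 = 11
distinct = 120 − 11 = 109

109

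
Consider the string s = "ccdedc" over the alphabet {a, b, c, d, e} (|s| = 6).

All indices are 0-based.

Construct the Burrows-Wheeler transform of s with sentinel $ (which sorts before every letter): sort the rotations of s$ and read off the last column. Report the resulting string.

rank  rotation last
    0  $ccdedc  c
    1  c$ccded  d
    2  ccdedc$  $
    3  cdedc$c  c
    4  dc$ccde  e
    5  dedc$cc  c
    6  edc$ccd  d

cd$cecd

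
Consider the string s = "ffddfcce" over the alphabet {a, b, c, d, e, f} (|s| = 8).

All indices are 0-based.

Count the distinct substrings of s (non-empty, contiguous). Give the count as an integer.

32

rank→(start, suffix):
  0 → (5, 'cce')
  1 → (6, 'ce')
  2 → (2, 'ddfcce')
  3 → (3, 'dfcce')
  4 → (7, 'e')
  5 → (4, 'fcce')
  6 → (1, 'fddfcce')
  7 → (0, 'ffddfcce')

SA = [5, 6, 2, 3, 7, 4, 1, 0]
i: (SA[i-1],SA[i]) lcp shared
  1: (5,6) 1 'c'
  2: (6,2) 0 ''
  3: (2,3) 1 'd'
  4: (3,7) 0 ''
  5: (7,4) 0 ''
  6: (4,1) 1 'f'
  7: (1,0) 1 'f'

n(n+1)/2 = 8·9/2 = 36
Σ LCP = 0 + 1 + 0 + 1 + 0 + 0 + 1 + 1 = 4
distinct = 36 − 4 = 32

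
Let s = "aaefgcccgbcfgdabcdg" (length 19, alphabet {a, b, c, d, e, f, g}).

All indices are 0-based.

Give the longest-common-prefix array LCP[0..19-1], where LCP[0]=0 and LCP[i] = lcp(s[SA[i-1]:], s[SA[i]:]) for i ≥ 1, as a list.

rank | idx | suffix
   0 |   0 | aaefgcccgbcfgdabcdg
   1 |  14 | abcdg
   2 |   1 | aefgcccgbcfgdabcdg
   3 |  15 | bcdg
   4 |   9 | bcfgdabcdg
   5 |   5 | cccgbcfgdabcdg
   6 |   6 | ccgbcfgdabcdg
   7 |  16 | cdg
   8 |  10 | cfgdabcdg
   9 |   7 | cgbcfgdabcdg
  10 |  13 | dabcdg
  11 |  17 | dg
  12 |   2 | efgcccgbcfgdabcdg
  13 |   3 | fgcccgbcfgdabcdg
  14 |  11 | fgdabcdg
  15 |  18 | g
  16 |   8 | gbcfgdabcdg
  17 |   4 | gcccgbcfgdabcdg
  18 |  12 | gdabcdg

SA = [0, 14, 1, 15, 9, 5, 6, 16, 10, 7, 13, 17, 2, 3, 11, 18, 8, 4, 12]
i: (SA[i-1],SA[i]) lcp shared
  1: (0,14) 1 'a'
  2: (14,1) 1 'a'
  3: (1,15) 0 ''
  4: (15,9) 2 'bc'
  5: (9,5) 0 ''
  6: (5,6) 2 'cc'
  7: (6,16) 1 'c'
  8: (16,10) 1 'c'
  9: (10,7) 1 'c'
  10: (7,13) 0 ''
  11: (13,17) 1 'd'
  12: (17,2) 0 ''
  13: (2,3) 0 ''
  14: (3,11) 2 'fg'
  15: (11,18) 0 ''
  16: (18,8) 1 'g'
  17: (8,4) 1 'g'
  18: (4,12) 1 'g'

[0, 1, 1, 0, 2, 0, 2, 1, 1, 1, 0, 1, 0, 0, 2, 0, 1, 1, 1]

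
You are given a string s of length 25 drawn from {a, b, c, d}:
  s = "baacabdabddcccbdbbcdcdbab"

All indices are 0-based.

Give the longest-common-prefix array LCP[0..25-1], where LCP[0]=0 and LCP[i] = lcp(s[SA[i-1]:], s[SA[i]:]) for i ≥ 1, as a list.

[0, 1, 2, 3, 1, 0, 1, 2, 1, 1, 1, 2, 2, 0, 1, 1, 2, 1, 2, 0, 1, 2, 1, 2, 1]

sorted suffixes:
  #0 SA[0]=1  'aacabdabddcccbdbbcdcdbab'
  #1 SA[1]=23  'ab'
  #2 SA[2]=4  'abdabddcccbdbbcdcdbab'
  #3 SA[3]=7  'abddcccbdbbcdcdbab'
  #4 SA[4]=2  'acabdabddcccbdbbcdcdbab'
  #5 SA[5]=24  'b'
  #6 SA[6]=0  'baacabdabddcccbdbbcdcdbab'
  #7 SA[7]=22  'bab'
  #8 SA[8]=16  'bbcdcdbab'
  #9 SA[9]=17  'bcdcdbab'
  #10 SA[10]=5  'bdabddcccbdbbcdcdbab'
  #11 SA[11]=14  'bdbbcdcdbab'
  #12 SA[12]=8  'bddcccbdbbcdcdbab'
  #13 SA[13]=3  'cabdabddcccbdbbcdcdbab'
  #14 SA[14]=13  'cbdbbcdcdbab'
  #15 SA[15]=12  'ccbdbbcdcdbab'
  #16 SA[16]=11  'cccbdbbcdcdbab'
  #17 SA[17]=20  'cdbab'
  #18 SA[18]=18  'cdcdbab'
  #19 SA[19]=6  'dabddcccbdbbcdcdbab'
  #20 SA[20]=21  'dbab'
  #21 SA[21]=15  'dbbcdcdbab'
  #22 SA[22]=10  'dcccbdbbcdcdbab'
  #23 SA[23]=19  'dcdbab'
  #24 SA[24]=9  'ddcccbdbbcdcdbab'

SA = [1, 23, 4, 7, 2, 24, 0, 22, 16, 17, 5, 14, 8, 3, 13, 12, 11, 20, 18, 6, 21, 15, 10, 19, 9]
i: (SA[i-1],SA[i]) lcp shared
  1: (1,23) 1 'a'
  2: (23,4) 2 'ab'
  3: (4,7) 3 'abd'
  4: (7,2) 1 'a'
  5: (2,24) 0 ''
  6: (24,0) 1 'b'
  7: (0,22) 2 'ba'
  8: (22,16) 1 'b'
  9: (16,17) 1 'b'
  10: (17,5) 1 'b'
  11: (5,14) 2 'bd'
  12: (14,8) 2 'bd'
  13: (8,3) 0 ''
  14: (3,13) 1 'c'
  15: (13,12) 1 'c'
  16: (12,11) 2 'cc'
  17: (11,20) 1 'c'
  18: (20,18) 2 'cd'
  19: (18,6) 0 ''
  20: (6,21) 1 'd'
  21: (21,15) 2 'db'
  22: (15,10) 1 'd'
  23: (10,19) 2 'dc'
  24: (19,9) 1 'd'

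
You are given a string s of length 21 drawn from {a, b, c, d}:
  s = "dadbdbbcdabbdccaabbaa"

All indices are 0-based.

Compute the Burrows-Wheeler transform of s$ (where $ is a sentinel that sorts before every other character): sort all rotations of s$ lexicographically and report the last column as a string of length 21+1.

aabcaddbadabdbcdbc$bab

rank  rotation                last
    0  $dadbdbbcdabbdccaabbaa  a
    1  a$dadbdbbcdabbdccaabba  a
    2  aa$dadbdbbcdabbdccaabb  b
    3  aabbaa$dadbdbbcdabbdcc  c
    4  abbaa$dadbdbbcdabbdcca  a
    5  abbdccaabbaa$dadbdbbcd  d
    6  adbdbbcdabbdccaabbaa$d  d
    7  baa$dadbdbbcdabbdccaab  b
    8  bbaa$dadbdbbcdabbdccaa  a
    9  bbcdabbdccaabbaa$dadbd  d
   10  bbdccaabbaa$dadbdbbcda  a
   11  bcdabbdccaabbaa$dadbdb  b
   12  bdbbcdabbdccaabbaa$dad  d
   13  bdccaabbaa$dadbdbbcdab  b
   14  caabbaa$dadbdbbcdabbdc  c
   15  ccaabbaa$dadbdbbcdabbd  d
   16  cdabbdccaabbaa$dadbdbb  b
   17  dabbdccaabbaa$dadbdbbc  c
   18  dadbdbbcdabbdccaabbaa$  $
   19  dbbcdabbdccaabbaa$dadb  b
   20  dbdbbcdabbdccaabbaa$da  a
   21  dccaabbaa$dadbdbbcdabb  b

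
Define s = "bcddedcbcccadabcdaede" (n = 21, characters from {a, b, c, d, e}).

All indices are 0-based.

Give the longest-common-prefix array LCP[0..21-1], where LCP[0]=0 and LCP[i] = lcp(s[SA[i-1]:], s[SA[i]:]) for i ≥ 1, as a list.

rank | idx | suffix
   0 |  13 | abcdaede
   1 |  11 | adabcdaede
   2 |  17 | aede
   3 |   7 | bcccadabcdaede
   4 |  14 | bcdaede
   5 |   0 | bcddedcbcccadabcdaede
   6 |  10 | cadabcdaede
   7 |   6 | cbcccadabcdaede
   8 |   9 | ccadabcdaede
   9 |   8 | cccadabcdaede
  10 |  15 | cdaede
  11 |   1 | cddedcbcccadabcdaede
  12 |  12 | dabcdaede
  13 |  16 | daede
  14 |   5 | dcbcccadabcdaede
  15 |   2 | ddedcbcccadabcdaede
  16 |  19 | de
  17 |   3 | dedcbcccadabcdaede
  18 |  20 | e
  19 |   4 | edcbcccadabcdaede
  20 |  18 | ede

SA = [13, 11, 17, 7, 14, 0, 10, 6, 9, 8, 15, 1, 12, 16, 5, 2, 19, 3, 20, 4, 18]
i: (SA[i-1],SA[i]) lcp shared
  1: (13,11) 1 'a'
  2: (11,17) 1 'a'
  3: (17,7) 0 ''
  4: (7,14) 2 'bc'
  5: (14,0) 3 'bcd'
  6: (0,10) 0 ''
  7: (10,6) 1 'c'
  8: (6,9) 1 'c'
  9: (9,8) 2 'cc'
  10: (8,15) 1 'c'
  11: (15,1) 2 'cd'
  12: (1,12) 0 ''
  13: (12,16) 2 'da'
  14: (16,5) 1 'd'
  15: (5,2) 1 'd'
  16: (2,19) 1 'd'
  17: (19,3) 2 'de'
  18: (3,20) 0 ''
  19: (20,4) 1 'e'
  20: (4,18) 2 'ed'

[0, 1, 1, 0, 2, 3, 0, 1, 1, 2, 1, 2, 0, 2, 1, 1, 1, 2, 0, 1, 2]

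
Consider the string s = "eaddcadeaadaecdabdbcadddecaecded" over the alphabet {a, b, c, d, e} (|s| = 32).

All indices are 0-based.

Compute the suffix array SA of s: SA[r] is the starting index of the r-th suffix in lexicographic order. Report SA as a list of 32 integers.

[8, 15, 9, 1, 20, 5, 11, 26, 18, 16, 19, 4, 25, 13, 28, 31, 14, 10, 17, 3, 2, 21, 22, 6, 23, 29, 7, 0, 24, 12, 27, 30]

rank | idx | suffix
   0 |   8 | aadaecdabdbcadddecaecded
   1 |  15 | abdbcadddecaecded
   2 |   9 | adaecdabdbcadddecaecded
   3 |   1 | addcadeaadaecdabdbcadddecaecded
   4 |  20 | adddecaecded
   5 |   5 | adeaadaecdabdbcadddecaecded
   6 |  11 | aecdabdbcadddecaecded
   7 |  26 | aecded
   8 |  18 | bcadddecaecded
   9 |  16 | bdbcadddecaecded
  10 |  19 | cadddecaecded
  11 |   4 | cadeaadaecdabdbcadddecaecded
  12 |  25 | caecded
  13 |  13 | cdabdbcadddecaecded
  14 |  28 | cded
  15 |  31 | d
  16 |  14 | dabdbcadddecaecded
  17 |  10 | daecdabdbcadddecaecded
  18 |  17 | dbcadddecaecded
  19 |   3 | dcadeaadaecdabdbcadddecaecded
  20 |   2 | ddcadeaadaecdabdbcadddecaecded
  21 |  21 | dddecaecded
  22 |  22 | ddecaecded
  23 |   6 | deaadaecdabdbcadddecaecded
  24 |  23 | decaecded
  25 |  29 | ded
  26 |   7 | eaadaecdabdbcadddecaecded
  27 |   0 | eaddcadeaadaecdabdbcadddecaecded
  28 |  24 | ecaecded
  29 |  12 | ecdabdbcadddecaecded
  30 |  27 | ecded
  31 |  30 | ed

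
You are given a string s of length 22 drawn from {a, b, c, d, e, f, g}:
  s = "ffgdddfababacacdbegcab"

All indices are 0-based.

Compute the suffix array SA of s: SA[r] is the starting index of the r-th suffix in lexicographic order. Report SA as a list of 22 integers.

[20, 7, 9, 11, 13, 21, 8, 10, 16, 19, 12, 14, 15, 3, 4, 5, 17, 6, 0, 1, 18, 2]

rank→(start, suffix):
  0 → (20, 'ab')
  1 → (7, 'ababacacdbegcab')
  2 → (9, 'abacacdbegcab')
  3 → (11, 'acacdbegcab')
  4 → (13, 'acdbegcab')
  5 → (21, 'b')
  6 → (8, 'babacacdbegcab')
  7 → (10, 'bacacdbegcab')
  8 → (16, 'begcab')
  9 → (19, 'cab')
  10 → (12, 'cacdbegcab')
  11 → (14, 'cdbegcab')
  12 → (15, 'dbegcab')
  13 → (3, 'dddfababacacdbegcab')
  14 → (4, 'ddfababacacdbegcab')
  15 → (5, 'dfababacacdbegcab')
  16 → (17, 'egcab')
  17 → (6, 'fababacacdbegcab')
  18 → (0, 'ffgdddfababacacdbegcab')
  19 → (1, 'fgdddfababacacdbegcab')
  20 → (18, 'gcab')
  21 → (2, 'gdddfababacacdbegcab')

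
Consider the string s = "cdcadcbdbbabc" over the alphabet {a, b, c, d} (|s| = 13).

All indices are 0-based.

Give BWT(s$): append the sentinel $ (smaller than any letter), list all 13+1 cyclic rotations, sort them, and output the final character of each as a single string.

rank  rotation        last
    0  $cdcadcbdbbabc  c
    1  abc$cdcadcbdbb  b
    2  adcbdbbabc$cdc  c
    3  babc$cdcadcbdb  b
    4  bbabc$cdcadcbd  d
    5  bc$cdcadcbdbba  a
    6  bdbbabc$cdcadc  c
    7  c$cdcadcbdbbab  b
    8  cadcbdbbabc$cd  d
    9  cbdbbabc$cdcad  d
   10  cdcadcbdbbabc$  $
   11  dbbabc$cdcadcb  b
   12  dcadcbdbbabc$c  c
   13  dcbdbbabc$cdca  a

cbcbdacbdd$bca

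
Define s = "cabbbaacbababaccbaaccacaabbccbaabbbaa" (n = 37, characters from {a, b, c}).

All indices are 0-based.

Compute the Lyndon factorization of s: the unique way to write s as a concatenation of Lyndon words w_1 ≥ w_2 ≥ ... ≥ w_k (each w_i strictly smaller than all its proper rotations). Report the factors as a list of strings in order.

emit factor 1: 'c' (i=0, period=1)
emit factor 2: 'abbb' (i=1, period=4)
emit factor 3: 'aacbababaccbaaccac' (i=5, period=18)
emit factor 4: 'aabbccb' (i=23, period=7)
emit factor 5: 'aabbb' (i=30, period=5)
emit factor 6: 'a' (i=35, period=1)
emit factor 7: 'a' (i=36, period=1)

["c", "abbb", "aacbababaccbaaccac", "aabbccb", "aabbb", "a", "a"]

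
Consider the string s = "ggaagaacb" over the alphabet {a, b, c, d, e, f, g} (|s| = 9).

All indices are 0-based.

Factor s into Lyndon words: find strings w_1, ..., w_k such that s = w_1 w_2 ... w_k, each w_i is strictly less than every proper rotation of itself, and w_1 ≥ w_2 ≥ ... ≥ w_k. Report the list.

emit factor 1: 'g' (i=0, period=1)
emit factor 2: 'g' (i=1, period=1)
emit factor 3: 'aag' (i=2, period=3)
emit factor 4: 'aacb' (i=5, period=4)

["g", "g", "aag", "aacb"]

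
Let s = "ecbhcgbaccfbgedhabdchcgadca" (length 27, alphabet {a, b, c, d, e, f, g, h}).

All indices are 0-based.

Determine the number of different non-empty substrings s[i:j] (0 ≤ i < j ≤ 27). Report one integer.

355

sorted suffixes:
  #0 SA[0]=26  'a'
  #1 SA[1]=16  'abdchcgadca'
  #2 SA[2]=7  'accfbgedhabdchcgadca'
  #3 SA[3]=23  'adca'
  #4 SA[4]=6  'baccfbgedhabdchcgadca'
  #5 SA[5]=17  'bdchcgadca'
  #6 SA[6]=11  'bgedhabdchcgadca'
  #7 SA[7]=2  'bhcgbaccfbgedhabdchcgadca'
  #8 SA[8]=25  'ca'
  #9 SA[9]=1  'cbhcgbaccfbgedhabdchcgadca'
  #10 SA[10]=8  'ccfbgedhabdchcgadca'
  #11 SA[11]=9  'cfbgedhabdchcgadca'
  #12 SA[12]=21  'cgadca'
  #13 SA[13]=4  'cgbaccfbgedhabdchcgadca'
  #14 SA[14]=19  'chcgadca'
  #15 SA[15]=24  'dca'
  #16 SA[16]=18  'dchcgadca'
  #17 SA[17]=14  'dhabdchcgadca'
  #18 SA[18]=0  'ecbhcgbaccfbgedhabdchcgadca'
  #19 SA[19]=13  'edhabdchcgadca'
  #20 SA[20]=10  'fbgedhabdchcgadca'
  #21 SA[21]=22  'gadca'
  #22 SA[22]=5  'gbaccfbgedhabdchcgadca'
  #23 SA[23]=12  'gedhabdchcgadca'
  #24 SA[24]=15  'habdchcgadca'
  #25 SA[25]=20  'hcgadca'
  #26 SA[26]=3  'hcgbaccfbgedhabdchcgadca'

SA = [26, 16, 7, 23, 6, 17, 11, 2, 25, 1, 8, 9, 21, 4, 19, 24, 18, 14, 0, 13, 10, 22, 5, 12, 15, 20, 3]
i: (SA[i-1],SA[i]) lcp shared
  1: (26,16) 1 'a'
  2: (16,7) 1 'a'
  3: (7,23) 1 'a'
  4: (23,6) 0 ''
  5: (6,17) 1 'b'
  6: (17,11) 1 'b'
  7: (11,2) 1 'b'
  8: (2,25) 0 ''
  9: (25,1) 1 'c'
  10: (1,8) 1 'c'
  11: (8,9) 1 'c'
  12: (9,21) 1 'c'
  13: (21,4) 2 'cg'
  14: (4,19) 1 'c'
  15: (19,24) 0 ''
  16: (24,18) 2 'dc'
  17: (18,14) 1 'd'
  18: (14,0) 0 ''
  19: (0,13) 1 'e'
  20: (13,10) 0 ''
  21: (10,22) 0 ''
  22: (22,5) 1 'g'
  23: (5,12) 1 'g'
  24: (12,15) 0 ''
  25: (15,20) 1 'h'
  26: (20,3) 3 'hcg'

n(n+1)/2 = 27·28/2 = 378
Σ LCP = 0 + 1 + 1 + 1 + 0 + 1 + 1 + 1 + 0 + 1 + 1 + 1 + 1 + 2 + 1 + 0 + 2 + 1 + 0 + 1 + 0 + 0 + 1 + 1 + 0 + 1 + 3 = 23
distinct = 378 − 23 = 355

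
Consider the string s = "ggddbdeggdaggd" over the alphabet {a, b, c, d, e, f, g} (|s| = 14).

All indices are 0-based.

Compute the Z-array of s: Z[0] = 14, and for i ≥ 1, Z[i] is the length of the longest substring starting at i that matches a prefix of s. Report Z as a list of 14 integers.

[14, 1, 0, 0, 0, 0, 0, 3, 1, 0, 0, 3, 1, 0]

Z[0]=14
i=1: i≥r, start 0; Z[1]=1 scan→box=[1,2)
i=2: i≥r, start 0; Z[2]=0
i=3: i≥r, start 0; Z[3]=0
i=4: i≥r, start 0; Z[4]=0
i=5: i≥r, start 0; Z[5]=0
i=6: i≥r, start 0; Z[6]=0
i=7: i≥r, start 0; Z[7]=3 scan→box=[7,10)
i=8: min(r-i=2, Z[1]=1)=1; Z[8]=1
i=9: min(r-i=1, Z[2]=0)=0; Z[9]=0
i=10: i≥r, start 0; Z[10]=0
i=11: i≥r, start 0; Z[11]=3 scan→box=[11,14)
i=12: min(r-i=2, Z[1]=1)=1; Z[12]=1
i=13: min(r-i=1, Z[2]=0)=0; Z[13]=0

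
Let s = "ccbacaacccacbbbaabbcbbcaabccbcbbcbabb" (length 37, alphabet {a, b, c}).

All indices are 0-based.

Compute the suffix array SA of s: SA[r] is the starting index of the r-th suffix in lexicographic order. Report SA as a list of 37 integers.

[15, 23, 5, 34, 16, 24, 3, 10, 6, 36, 14, 33, 2, 35, 13, 12, 20, 30, 17, 21, 31, 18, 28, 25, 22, 4, 9, 32, 1, 11, 19, 29, 27, 8, 0, 26, 7]

sorted suffixes:
  #0 SA[0]=15  'aabbcbbcaabccbcbbcbabb'
  #1 SA[1]=23  'aabccbcbbcbabb'
  #2 SA[2]=5  'aacccacbbbaabbcbbcaabccbcbbcbabb'
  #3 SA[3]=34  'abb'
  #4 SA[4]=16  'abbcbbcaabccbcbbcbabb'
  #5 SA[5]=24  'abccbcbbcbabb'
  #6 SA[6]=3  'acaacccacbbbaabbcbbcaabccbcbbcbabb'
  #7 SA[7]=10  'acbbbaabbcbbcaabccbcbbcbabb'
  #8 SA[8]=6  'acccacbbbaabbcbbcaabccbcbbcbabb'
  #9 SA[9]=36  'b'
  #10 SA[10]=14  'baabbcbbcaabccbcbbcbabb'
  #11 SA[11]=33  'babb'
  #12 SA[12]=2  'bacaacccacbbbaabbcbbcaabccbcbbcbabb'
  #13 SA[13]=35  'bb'
  #14 SA[14]=13  'bbaabbcbbcaabccbcbbcbabb'
  #15 SA[15]=12  'bbbaabbcbbcaabccbcbbcbabb'
  #16 SA[16]=20  'bbcaabccbcbbcbabb'
  #17 SA[17]=30  'bbcbabb'
  #18 SA[18]=17  'bbcbbcaabccbcbbcbabb'
  #19 SA[19]=21  'bcaabccbcbbcbabb'
  #20 SA[20]=31  'bcbabb'
  #21 SA[21]=18  'bcbbcaabccbcbbcbabb'
  #22 SA[22]=28  'bcbbcbabb'
  #23 SA[23]=25  'bccbcbbcbabb'
  #24 SA[24]=22  'caabccbcbbcbabb'
  #25 SA[25]=4  'caacccacbbbaabbcbbcaabccbcbbcbabb'
  #26 SA[26]=9  'cacbbbaabbcbbcaabccbcbbcbabb'
  #27 SA[27]=32  'cbabb'
  #28 SA[28]=1  'cbacaacccacbbbaabbcbbcaabccbcbbcbabb'
  #29 SA[29]=11  'cbbbaabbcbbcaabccbcbbcbabb'
  #30 SA[30]=19  'cbbcaabccbcbbcbabb'
  #31 SA[31]=29  'cbbcbabb'
  #32 SA[32]=27  'cbcbbcbabb'
  #33 SA[33]=8  'ccacbbbaabbcbbcaabccbcbbcbabb'
  #34 SA[34]=0  'ccbacaacccacbbbaabbcbbcaabccbcbbcbabb'
  #35 SA[35]=26  'ccbcbbcbabb'
  #36 SA[36]=7  'cccacbbbaabbcbbcaabccbcbbcbabb'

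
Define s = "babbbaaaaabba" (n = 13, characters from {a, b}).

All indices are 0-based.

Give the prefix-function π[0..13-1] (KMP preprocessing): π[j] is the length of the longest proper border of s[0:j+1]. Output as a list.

π[0] = 0
j=1 s[j]='a': π[1]=0 (border '')
j=2 s[j]='b': π[2]=1 (border 'b')
j=3 s[j]='b': k: 1→0; π[3]=1 (border 'b')
j=4 s[j]='b': k: 1→0; π[4]=1 (border 'b')
j=5 s[j]='a': π[5]=2 (border 'ba')
j=6 s[j]='a': k: 2→0; π[6]=0 (border '')
j=7 s[j]='a': π[7]=0 (border '')
j=8 s[j]='a': π[8]=0 (border '')
j=9 s[j]='a': π[9]=0 (border '')
j=10 s[j]='b': π[10]=1 (border 'b')
j=11 s[j]='b': k: 1→0; π[11]=1 (border 'b')
j=12 s[j]='a': π[12]=2 (border 'ba')

[0, 0, 1, 1, 1, 2, 0, 0, 0, 0, 1, 1, 2]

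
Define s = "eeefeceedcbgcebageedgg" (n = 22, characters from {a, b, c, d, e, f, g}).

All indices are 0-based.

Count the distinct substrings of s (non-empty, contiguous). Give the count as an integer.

sorted suffixes:
  #0 SA[0]=15  'ageedgg'
  #1 SA[1]=14  'bageedgg'
  #2 SA[2]=10  'bgcebageedgg'
  #3 SA[3]=9  'cbgcebageedgg'
  #4 SA[4]=12  'cebageedgg'
  #5 SA[5]=5  'ceedcbgcebageedgg'
  #6 SA[6]=8  'dcbgcebageedgg'
  #7 SA[7]=19  'dgg'
  #8 SA[8]=13  'ebageedgg'
  #9 SA[9]=4  'eceedcbgcebageedgg'
  #10 SA[10]=7  'edcbgcebageedgg'
  #11 SA[11]=18  'edgg'
  #12 SA[12]=6  'eedcbgcebageedgg'
  #13 SA[13]=17  'eedgg'
  #14 SA[14]=0  'eeefeceedcbgcebageedgg'
  #15 SA[15]=1  'eefeceedcbgcebageedgg'
  #16 SA[16]=2  'efeceedcbgcebageedgg'
  #17 SA[17]=3  'feceedcbgcebageedgg'
  #18 SA[18]=21  'g'
  #19 SA[19]=11  'gcebageedgg'
  #20 SA[20]=16  'geedgg'
  #21 SA[21]=20  'gg'

SA = [15, 14, 10, 9, 12, 5, 8, 19, 13, 4, 7, 18, 6, 17, 0, 1, 2, 3, 21, 11, 16, 20]
i: (SA[i-1],SA[i]) lcp shared
  1: (15,14) 0 ''
  2: (14,10) 1 'b'
  3: (10,9) 0 ''
  4: (9,12) 1 'c'
  5: (12,5) 2 'ce'
  6: (5,8) 0 ''
  7: (8,19) 1 'd'
  8: (19,13) 0 ''
  9: (13,4) 1 'e'
  10: (4,7) 1 'e'
  11: (7,18) 2 'ed'
  12: (18,6) 1 'e'
  13: (6,17) 3 'eed'
  14: (17,0) 2 'ee'
  15: (0,1) 2 'ee'
  16: (1,2) 1 'e'
  17: (2,3) 0 ''
  18: (3,21) 0 ''
  19: (21,11) 1 'g'
  20: (11,16) 1 'g'
  21: (16,20) 1 'g'

n(n+1)/2 = 22·23/2 = 253
Σ LCP = 0 + 0 + 1 + 0 + 1 + 2 + 0 + 1 + 0 + 1 + 1 + 2 + 1 + 3 + 2 + 2 + 1 + 0 + 0 + 1 + 1 + 1 = 21
distinct = 253 − 21 = 232

232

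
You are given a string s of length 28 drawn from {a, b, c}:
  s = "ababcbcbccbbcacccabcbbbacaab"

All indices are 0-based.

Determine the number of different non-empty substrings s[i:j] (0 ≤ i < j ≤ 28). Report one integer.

356

rank→(start, suffix):
  0 → (25, 'aab')
  1 → (26, 'ab')
  2 → (0, 'ababcbcbccbbcacccabcbbbacaab')
  3 → (17, 'abcbbbacaab')
  4 → (2, 'abcbcbccbbcacccabcbbbacaab')
  5 → (23, 'acaab')
  6 → (13, 'acccabcbbbacaab')
  7 → (27, 'b')
  8 → (1, 'babcbcbccbbcacccabcbbbacaab')
  9 → (22, 'bacaab')
  10 → (21, 'bbacaab')
  11 → (20, 'bbbacaab')
  12 → (10, 'bbcacccabcbbbacaab')
  13 → (11, 'bcacccabcbbbacaab')
  14 → (18, 'bcbbbacaab')
  15 → (3, 'bcbcbccbbcacccabcbbbacaab')
  16 → (5, 'bcbccbbcacccabcbbbacaab')
  17 → (7, 'bccbbcacccabcbbbacaab')
  18 → (24, 'caab')
  19 → (16, 'cabcbbbacaab')
  20 → (12, 'cacccabcbbbacaab')
  21 → (19, 'cbbbacaab')
  22 → (9, 'cbbcacccabcbbbacaab')
  23 → (4, 'cbcbccbbcacccabcbbbacaab')
  24 → (6, 'cbccbbcacccabcbbbacaab')
  25 → (15, 'ccabcbbbacaab')
  26 → (8, 'ccbbcacccabcbbbacaab')
  27 → (14, 'cccabcbbbacaab')

SA = [25, 26, 0, 17, 2, 23, 13, 27, 1, 22, 21, 20, 10, 11, 18, 3, 5, 7, 24, 16, 12, 19, 9, 4, 6, 15, 8, 14]
[i] adj suffixes → lcp
  [1] 25/26 → 1 ('a')
  [2] 26/0 → 2 ('ab')
  [3] 0/17 → 2 ('ab')
  [4] 17/2 → 4 ('abcb')
  [5] 2/23 → 1 ('a')
  [6] 23/13 → 2 ('ac')
  [7] 13/27 → 0 ('')
  [8] 27/1 → 1 ('b')
  [9] 1/22 → 2 ('ba')
  [10] 22/21 → 1 ('b')
  [11] 21/20 → 2 ('bb')
  [12] 20/10 → 2 ('bb')
  [13] 10/11 → 1 ('b')
  [14] 11/18 → 2 ('bc')
  [15] 18/3 → 3 ('bcb')
  [16] 3/5 → 4 ('bcbc')
  [17] 5/7 → 2 ('bc')
  [18] 7/24 → 0 ('')
  [19] 24/16 → 2 ('ca')
  [20] 16/12 → 2 ('ca')
  [21] 12/19 → 1 ('c')
  [22] 19/9 → 3 ('cbb')
  [23] 9/4 → 2 ('cb')
  [24] 4/6 → 3 ('cbc')
  [25] 6/15 → 1 ('c')
  [26] 15/8 → 2 ('cc')
  [27] 8/14 → 2 ('cc')

n(n+1)/2 = 28·29/2 = 406
Σ LCP = 0 + 1 + 2 + 2 + 4 + 1 + 2 + 0 + 1 + 2 + 1 + 2 + 2 + 1 + 2 + 3 + 4 + 2 + 0 + 2 + 2 + 1 + 3 + 2 + 3 + 1 + 2 + 2 = 50
distinct = 406 − 50 = 356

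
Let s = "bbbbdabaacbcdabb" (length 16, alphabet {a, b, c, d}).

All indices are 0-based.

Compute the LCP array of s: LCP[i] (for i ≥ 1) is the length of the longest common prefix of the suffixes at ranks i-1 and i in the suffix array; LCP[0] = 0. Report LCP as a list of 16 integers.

[0, 1, 2, 1, 0, 1, 1, 2, 3, 2, 1, 1, 0, 1, 0, 3]

rank→(start, suffix):
  0 → (7, 'aacbcdabb')
  1 → (5, 'abaacbcdabb')
  2 → (13, 'abb')
  3 → (8, 'acbcdabb')
  4 → (15, 'b')
  5 → (6, 'baacbcdabb')
  6 → (14, 'bb')
  7 → (0, 'bbbbdabaacbcdabb')
  8 → (1, 'bbbdabaacbcdabb')
  9 → (2, 'bbdabaacbcdabb')
  10 → (10, 'bcdabb')
  11 → (3, 'bdabaacbcdabb')
  12 → (9, 'cbcdabb')
  13 → (11, 'cdabb')
  14 → (4, 'dabaacbcdabb')
  15 → (12, 'dabb')

SA = [7, 5, 13, 8, 15, 6, 14, 0, 1, 2, 10, 3, 9, 11, 4, 12]
rank  pair      lcp
   1  s[7:],s[5:]  1  'a'
   2  s[5:],s[13:]  2  'ab'
   3  s[13:],s[8:]  1  'a'
   4  s[8:],s[15:]  0  ''
   5  s[15:],s[6:]  1  'b'
   6  s[6:],s[14:]  1  'b'
   7  s[14:],s[0:]  2  'bb'
   8  s[0:],s[1:]  3  'bbb'
   9  s[1:],s[2:]  2  'bb'
  10  s[2:],s[10:]  1  'b'
  11  s[10:],s[3:]  1  'b'
  12  s[3:],s[9:]  0  ''
  13  s[9:],s[11:]  1  'c'
  14  s[11:],s[4:]  0  ''
  15  s[4:],s[12:]  3  'dab'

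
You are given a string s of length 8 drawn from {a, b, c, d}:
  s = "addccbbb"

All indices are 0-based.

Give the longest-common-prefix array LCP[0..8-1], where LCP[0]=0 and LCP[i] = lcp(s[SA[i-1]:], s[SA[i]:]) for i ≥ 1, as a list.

[0, 0, 1, 2, 0, 1, 0, 1]

sorted suffixes:
  #0 SA[0]=0  'addccbbb'
  #1 SA[1]=7  'b'
  #2 SA[2]=6  'bb'
  #3 SA[3]=5  'bbb'
  #4 SA[4]=4  'cbbb'
  #5 SA[5]=3  'ccbbb'
  #6 SA[6]=2  'dccbbb'
  #7 SA[7]=1  'ddccbbb'

SA = [0, 7, 6, 5, 4, 3, 2, 1]
rank  pair      lcp
   1  s[0:],s[7:]  0  ''
   2  s[7:],s[6:]  1  'b'
   3  s[6:],s[5:]  2  'bb'
   4  s[5:],s[4:]  0  ''
   5  s[4:],s[3:]  1  'c'
   6  s[3:],s[2:]  0  ''
   7  s[2:],s[1:]  1  'd'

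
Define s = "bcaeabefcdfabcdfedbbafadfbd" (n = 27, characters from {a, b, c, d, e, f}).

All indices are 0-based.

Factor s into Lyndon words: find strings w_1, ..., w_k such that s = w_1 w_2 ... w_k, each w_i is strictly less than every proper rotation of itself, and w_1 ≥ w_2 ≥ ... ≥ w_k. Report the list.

emit factor 1: 'bc' (i=0, period=2)
emit factor 2: 'ae' (i=2, period=2)
emit factor 3: 'abefcdf' (i=4, period=7)
emit factor 4: 'abcdfedbbafadfbd' (i=11, period=16)

["bc", "ae", "abefcdf", "abcdfedbbafadfbd"]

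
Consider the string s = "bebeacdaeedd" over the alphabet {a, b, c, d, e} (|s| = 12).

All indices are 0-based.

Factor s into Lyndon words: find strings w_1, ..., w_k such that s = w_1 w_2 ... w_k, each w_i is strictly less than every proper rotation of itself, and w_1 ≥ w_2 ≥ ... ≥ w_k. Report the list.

["be", "be", "acdaeedd"]

emit factor 1: 'be' (i=0, period=2)
emit factor 2: 'be' (i=2, period=2)
emit factor 3: 'acdaeedd' (i=4, period=8)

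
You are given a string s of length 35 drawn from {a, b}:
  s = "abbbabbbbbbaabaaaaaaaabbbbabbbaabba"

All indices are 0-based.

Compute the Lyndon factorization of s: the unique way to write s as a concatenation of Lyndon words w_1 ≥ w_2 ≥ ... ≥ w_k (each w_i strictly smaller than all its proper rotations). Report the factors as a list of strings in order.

["abbbabbbbbb", "aab", "aaaaaaaabbbbabbbaabb", "a"]

emit factor 1: 'abbbabbbbbb' (i=0, period=11)
emit factor 2: 'aab' (i=11, period=3)
emit factor 3: 'aaaaaaaabbbbabbbaabb' (i=14, period=20)
emit factor 4: 'a' (i=34, period=1)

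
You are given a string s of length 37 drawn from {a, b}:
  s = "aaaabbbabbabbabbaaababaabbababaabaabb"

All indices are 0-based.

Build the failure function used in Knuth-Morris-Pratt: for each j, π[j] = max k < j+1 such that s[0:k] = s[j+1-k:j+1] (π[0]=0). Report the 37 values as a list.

[0, 1, 2, 3, 0, 0, 0, 1, 0, 0, 1, 0, 0, 1, 0, 0, 1, 2, 3, 0, 1, 0, 1, 2, 0, 0, 1, 0, 1, 0, 1, 2, 0, 1, 2, 0, 0]

π[0] = 0
j=1 s[j]='a': π[1]=1 (border 'a')
j=2 s[j]='a': π[2]=2 (border 'aa')
j=3 s[j]='a': π[3]=3 (border 'aaa')
j=4 s[j]='b': k: 3→2→1→0; π[4]=0 (border '')
j=5 s[j]='b': π[5]=0 (border '')
j=6 s[j]='b': π[6]=0 (border '')
j=7 s[j]='a': π[7]=1 (border 'a')
j=8 s[j]='b': k: 1→0; π[8]=0 (border '')
j=9 s[j]='b': π[9]=0 (border '')
j=10 s[j]='a': π[10]=1 (border 'a')
j=11 s[j]='b': k: 1→0; π[11]=0 (border '')
j=12 s[j]='b': π[12]=0 (border '')
j=13 s[j]='a': π[13]=1 (border 'a')
j=14 s[j]='b': k: 1→0; π[14]=0 (border '')
j=15 s[j]='b': π[15]=0 (border '')
j=16 s[j]='a': π[16]=1 (border 'a')
j=17 s[j]='a': π[17]=2 (border 'aa')
j=18 s[j]='a': π[18]=3 (border 'aaa')
j=19 s[j]='b': k: 3→2→1→0; π[19]=0 (border '')
j=20 s[j]='a': π[20]=1 (border 'a')
j=21 s[j]='b': k: 1→0; π[21]=0 (border '')
j=22 s[j]='a': π[22]=1 (border 'a')
j=23 s[j]='a': π[23]=2 (border 'aa')
j=24 s[j]='b': k: 2→1→0; π[24]=0 (border '')
j=25 s[j]='b': π[25]=0 (border '')
j=26 s[j]='a': π[26]=1 (border 'a')
j=27 s[j]='b': k: 1→0; π[27]=0 (border '')
j=28 s[j]='a': π[28]=1 (border 'a')
j=29 s[j]='b': k: 1→0; π[29]=0 (border '')
j=30 s[j]='a': π[30]=1 (border 'a')
j=31 s[j]='a': π[31]=2 (border 'aa')
j=32 s[j]='b': k: 2→1→0; π[32]=0 (border '')
j=33 s[j]='a': π[33]=1 (border 'a')
j=34 s[j]='a': π[34]=2 (border 'aa')
j=35 s[j]='b': k: 2→1→0; π[35]=0 (border '')
j=36 s[j]='b': π[36]=0 (border '')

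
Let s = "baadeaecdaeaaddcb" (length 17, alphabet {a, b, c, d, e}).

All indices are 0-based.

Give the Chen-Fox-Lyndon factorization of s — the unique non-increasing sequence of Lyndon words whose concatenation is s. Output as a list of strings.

["b", "aadeaecdae", "aaddcb"]

emit factor 1: 'b' (i=0, period=1)
emit factor 2: 'aadeaecdae' (i=1, period=10)
emit factor 3: 'aaddcb' (i=11, period=6)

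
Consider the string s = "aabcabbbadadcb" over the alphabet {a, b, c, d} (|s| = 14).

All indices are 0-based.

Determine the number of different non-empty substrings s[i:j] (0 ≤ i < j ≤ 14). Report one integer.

sorted suffixes:
  #0 SA[0]=0  'aabcabbbadadcb'
  #1 SA[1]=4  'abbbadadcb'
  #2 SA[2]=1  'abcabbbadadcb'
  #3 SA[3]=8  'adadcb'
  #4 SA[4]=10  'adcb'
  #5 SA[5]=13  'b'
  #6 SA[6]=7  'badadcb'
  #7 SA[7]=6  'bbadadcb'
  #8 SA[8]=5  'bbbadadcb'
  #9 SA[9]=2  'bcabbbadadcb'
  #10 SA[10]=3  'cabbbadadcb'
  #11 SA[11]=12  'cb'
  #12 SA[12]=9  'dadcb'
  #13 SA[13]=11  'dcb'

SA = [0, 4, 1, 8, 10, 13, 7, 6, 5, 2, 3, 12, 9, 11]
rank  pair      lcp
   1  s[0:],s[4:]  1  'a'
   2  s[4:],s[1:]  2  'ab'
   3  s[1:],s[8:]  1  'a'
   4  s[8:],s[10:]  2  'ad'
   5  s[10:],s[13:]  0  ''
   6  s[13:],s[7:]  1  'b'
   7  s[7:],s[6:]  1  'b'
   8  s[6:],s[5:]  2  'bb'
   9  s[5:],s[2:]  1  'b'
  10  s[2:],s[3:]  0  ''
  11  s[3:],s[12:]  1  'c'
  12  s[12:],s[9:]  0  ''
  13  s[9:],s[11:]  1  'd'

n(n+1)/2 = 14·15/2 = 105
Σ LCP = 0 + 1 + 2 + 1 + 2 + 0 + 1 + 1 + 2 + 1 + 0 + 1 + 0 + 1 = 13
distinct = 105 − 13 = 92

92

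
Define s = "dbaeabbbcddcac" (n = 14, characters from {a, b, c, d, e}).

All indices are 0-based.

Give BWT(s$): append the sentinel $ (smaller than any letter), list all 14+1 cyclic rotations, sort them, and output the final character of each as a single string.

cecbdabbadb$dca

rank  rotation         last
    0  $dbaeabbbcddcac  c
    1  abbbcddcac$dbae  e
    2  ac$dbaeabbbcddc  c
    3  aeabbbcddcac$db  b
    4  baeabbbcddcac$d  d
    5  bbbcddcac$dbaea  a
    6  bbcddcac$dbaeab  b
    7  bcddcac$dbaeabb  b
    8  c$dbaeabbbcddca  a
    9  cac$dbaeabbbcdd  d
   10  cddcac$dbaeabbb  b
   11  dbaeabbbcddcac$  $
   12  dcac$dbaeabbbcd  d
   13  ddcac$dbaeabbbc  c
   14  eabbbcddcac$dba  a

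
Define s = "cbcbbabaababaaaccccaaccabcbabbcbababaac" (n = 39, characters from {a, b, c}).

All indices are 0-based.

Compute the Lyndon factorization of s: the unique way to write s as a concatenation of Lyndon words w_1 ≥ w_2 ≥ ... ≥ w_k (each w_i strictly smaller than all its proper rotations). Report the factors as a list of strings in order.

emit factor 1: 'c' (i=0, period=1)
emit factor 2: 'bc' (i=1, period=2)
emit factor 3: 'b' (i=3, period=1)
emit factor 4: 'b' (i=4, period=1)
emit factor 5: 'ab' (i=5, period=2)
emit factor 6: 'aabab' (i=7, period=5)
emit factor 7: 'aaaccccaaccabcbabbcbababaac' (i=12, period=27)

["c", "bc", "b", "b", "ab", "aabab", "aaaccccaaccabcbabbcbababaac"]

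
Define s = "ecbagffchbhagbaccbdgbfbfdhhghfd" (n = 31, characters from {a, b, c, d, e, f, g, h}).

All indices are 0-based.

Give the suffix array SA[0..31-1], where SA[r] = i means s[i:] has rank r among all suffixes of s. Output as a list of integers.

rank | idx | suffix
   0 |  14 | accbdgbfbfdhhghfd
   1 |  11 | agbaccbdgbfbfdhhghfd
   2 |   3 | agffchbhagbaccbdgbfbfdhhghfd
   3 |  13 | baccbdgbfbfdhhghfd
   4 |   2 | bagffchbhagbaccbdgbfbfdhhghfd
   5 |  17 | bdgbfbfdhhghfd
   6 |  20 | bfbfdhhghfd
   7 |  22 | bfdhhghfd
   8 |   9 | bhagbaccbdgbfbfdhhghfd
   9 |   1 | cbagffchbhagbaccbdgbfbfdhhghfd
  10 |  16 | cbdgbfbfdhhghfd
  11 |  15 | ccbdgbfbfdhhghfd
  12 |   7 | chbhagbaccbdgbfbfdhhghfd
  13 |  30 | d
  14 |  18 | dgbfbfdhhghfd
  15 |  24 | dhhghfd
  16 |   0 | ecbagffchbhagbaccbdgbfbfdhhghfd
  17 |  21 | fbfdhhghfd
  18 |   6 | fchbhagbaccbdgbfbfdhhghfd
  19 |  29 | fd
  20 |  23 | fdhhghfd
  21 |   5 | ffchbhagbaccbdgbfbfdhhghfd
  22 |  12 | gbaccbdgbfbfdhhghfd
  23 |  19 | gbfbfdhhghfd
  24 |   4 | gffchbhagbaccbdgbfbfdhhghfd
  25 |  27 | ghfd
  26 |  10 | hagbaccbdgbfbfdhhghfd
  27 |   8 | hbhagbaccbdgbfbfdhhghfd
  28 |  28 | hfd
  29 |  26 | hghfd
  30 |  25 | hhghfd

[14, 11, 3, 13, 2, 17, 20, 22, 9, 1, 16, 15, 7, 30, 18, 24, 0, 21, 6, 29, 23, 5, 12, 19, 4, 27, 10, 8, 28, 26, 25]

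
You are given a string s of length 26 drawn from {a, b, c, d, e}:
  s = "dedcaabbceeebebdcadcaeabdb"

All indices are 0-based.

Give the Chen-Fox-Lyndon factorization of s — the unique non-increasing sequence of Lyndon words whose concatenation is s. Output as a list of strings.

["de", "d", "c", "aabbceeebebdcadcaeabdb"]

emit factor 1: 'de' (i=0, period=2)
emit factor 2: 'd' (i=2, period=1)
emit factor 3: 'c' (i=3, period=1)
emit factor 4: 'aabbceeebebdcadcaeabdb' (i=4, period=22)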